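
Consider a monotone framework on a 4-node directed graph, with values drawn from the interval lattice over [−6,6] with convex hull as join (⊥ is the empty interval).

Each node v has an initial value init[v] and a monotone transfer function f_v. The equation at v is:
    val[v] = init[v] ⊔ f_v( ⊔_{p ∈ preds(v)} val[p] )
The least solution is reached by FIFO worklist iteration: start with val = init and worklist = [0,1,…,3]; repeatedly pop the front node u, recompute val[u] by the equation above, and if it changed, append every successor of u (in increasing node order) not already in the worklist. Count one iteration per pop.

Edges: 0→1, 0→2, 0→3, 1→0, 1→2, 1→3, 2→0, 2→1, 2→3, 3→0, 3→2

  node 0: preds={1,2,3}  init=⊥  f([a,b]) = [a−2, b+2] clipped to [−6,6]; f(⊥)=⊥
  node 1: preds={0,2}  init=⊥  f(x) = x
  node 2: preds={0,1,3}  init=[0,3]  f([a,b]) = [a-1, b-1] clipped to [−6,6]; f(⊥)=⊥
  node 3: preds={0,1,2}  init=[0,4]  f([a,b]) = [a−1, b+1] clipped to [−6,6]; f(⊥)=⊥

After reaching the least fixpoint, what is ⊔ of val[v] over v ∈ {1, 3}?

Iteration log — 11 steps:
  step 1. node 0  ⊔preds=[0,4]  new=[-2,6]  old=⊥  +wl: 
  step 2. node 1  ⊔preds=[-2,6]  new=[-2,6]  old=⊥  +wl: 0
  step 3. node 2  ⊔preds=[-2,6]  new=[-3,5]  old=[0,3]  +wl: 1
  step 4. node 3  ⊔preds=[-3,6]  new=[-4,6]  old=[0,4]  +wl: 2
  step 5. node 0  ⊔preds=[-4,6]  new=[-6,6]  old=[-2,6]  +wl: 3
  step 6. node 1  ⊔preds=[-6,6]  new=[-6,6]  old=[-2,6]  +wl: 0
  step 7. node 2  ⊔preds=[-6,6]  new=[-6,5]  old=[-3,5]  +wl: 1
  step 8. node 3  ⊔preds=[-6,6]  new=[-6,6]  old=[-4,6]  +wl: 2
  step 9. node 0  ⊔preds=[-6,6]  new=[-6,6]  stable
  step 10. node 1  ⊔preds=[-6,6]  new=[-6,6]  stable
  step 11. node 2  ⊔preds=[-6,6]  new=[-6,5]  stable

Least fixpoint reached:
  node 0: [-6,6]
  node 1: [-6,6]
  node 2: [-6,5]
  node 3: [-6,6]

[-6,6]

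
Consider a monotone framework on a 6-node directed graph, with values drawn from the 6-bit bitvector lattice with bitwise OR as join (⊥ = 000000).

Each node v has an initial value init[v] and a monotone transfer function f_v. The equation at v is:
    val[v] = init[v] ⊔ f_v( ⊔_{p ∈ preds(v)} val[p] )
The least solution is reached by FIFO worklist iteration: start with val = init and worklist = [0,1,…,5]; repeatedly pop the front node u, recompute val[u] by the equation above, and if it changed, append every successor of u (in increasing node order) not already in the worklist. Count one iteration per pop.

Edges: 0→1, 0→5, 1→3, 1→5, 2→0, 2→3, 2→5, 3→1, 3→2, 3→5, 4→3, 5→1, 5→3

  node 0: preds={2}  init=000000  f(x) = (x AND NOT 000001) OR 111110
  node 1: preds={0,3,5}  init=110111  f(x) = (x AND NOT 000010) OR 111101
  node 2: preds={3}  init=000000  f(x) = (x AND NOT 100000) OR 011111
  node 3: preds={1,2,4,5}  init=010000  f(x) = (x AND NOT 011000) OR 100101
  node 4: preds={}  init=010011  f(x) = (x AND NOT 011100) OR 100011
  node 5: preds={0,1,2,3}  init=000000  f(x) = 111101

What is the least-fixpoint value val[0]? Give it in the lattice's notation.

111110

Iteration log — 10 steps:
  step 1. node 0  ⊔preds=000000  new=111110  old=000000  +wl: 
  step 2. node 1  ⊔preds=111110  new=111111  old=110111  +wl: 
  step 3. node 2  ⊔preds=010000  new=011111  old=000000  +wl: 0
  step 4. node 3  ⊔preds=111111  new=110111  old=010000  +wl: 1,2
  step 5. node 4  ⊔preds=000000  new=110011  old=010011  +wl: 3
  step 6. node 5  ⊔preds=111111  new=111101  old=000000  +wl: 
  step 7. node 0  ⊔preds=011111  new=111110  stable
  step 8. node 1  ⊔preds=111111  new=111111  stable
  step 9. node 2  ⊔preds=110111  new=011111  stable
  step 10. node 3  ⊔preds=111111  new=110111  stable

Least fixpoint reached:
  node 0: 111110
  node 1: 111111
  node 2: 011111
  node 3: 110111
  node 4: 110011
  node 5: 111101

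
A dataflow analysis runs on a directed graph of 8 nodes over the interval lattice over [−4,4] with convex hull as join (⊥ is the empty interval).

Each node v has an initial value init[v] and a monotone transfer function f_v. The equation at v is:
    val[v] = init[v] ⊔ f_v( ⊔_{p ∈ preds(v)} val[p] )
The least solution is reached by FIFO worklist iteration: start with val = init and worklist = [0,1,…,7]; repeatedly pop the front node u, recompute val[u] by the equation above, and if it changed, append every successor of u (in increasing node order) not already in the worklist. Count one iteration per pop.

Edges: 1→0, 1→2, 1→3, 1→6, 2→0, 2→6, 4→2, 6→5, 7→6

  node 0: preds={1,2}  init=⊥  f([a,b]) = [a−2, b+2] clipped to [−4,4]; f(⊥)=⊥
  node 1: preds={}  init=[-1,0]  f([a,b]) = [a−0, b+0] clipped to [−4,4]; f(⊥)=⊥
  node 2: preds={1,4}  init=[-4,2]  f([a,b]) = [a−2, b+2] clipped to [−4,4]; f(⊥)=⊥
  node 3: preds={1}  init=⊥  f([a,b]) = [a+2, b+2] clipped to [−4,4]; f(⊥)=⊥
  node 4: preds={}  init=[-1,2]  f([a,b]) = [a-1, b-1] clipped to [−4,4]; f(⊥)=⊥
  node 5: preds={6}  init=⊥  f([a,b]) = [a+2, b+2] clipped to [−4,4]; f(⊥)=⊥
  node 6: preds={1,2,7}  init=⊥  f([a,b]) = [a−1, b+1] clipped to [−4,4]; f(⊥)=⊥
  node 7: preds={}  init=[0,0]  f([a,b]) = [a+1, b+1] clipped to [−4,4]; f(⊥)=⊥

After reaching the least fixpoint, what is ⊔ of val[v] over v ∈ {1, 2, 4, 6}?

Worklist (10 pops):
  #1 pop 0: in=[-4,2] → [-4,4] (was ⊥); enqueue []
  #2 pop 1: in=⊥ → [-1,0] (no change)
  #3 pop 2: in=[-1,2] → [-4,4] (was [-4,2]); enqueue [0]
  #4 pop 3: in=[-1,0] → [1,2] (was ⊥); enqueue []
  #5 pop 4: in=⊥ → [-1,2] (no change)
  #6 pop 5: in=⊥ → ⊥ (no change)
  #7 pop 6: in=[-4,4] → [-4,4] (was ⊥); enqueue [5]
  #8 pop 7: in=⊥ → [0,0] (no change)
  #9 pop 0: in=[-4,4] → [-4,4] (no change)
  #10 pop 5: in=[-4,4] → [-2,4] (was ⊥); enqueue []

Fixpoint:
  val[0] = [-4,4]
  val[1] = [-1,0]
  val[2] = [-4,4]
  val[3] = [1,2]
  val[4] = [-1,2]
  val[5] = [-2,4]
  val[6] = [-4,4]
  val[7] = [0,0]

[-4,4]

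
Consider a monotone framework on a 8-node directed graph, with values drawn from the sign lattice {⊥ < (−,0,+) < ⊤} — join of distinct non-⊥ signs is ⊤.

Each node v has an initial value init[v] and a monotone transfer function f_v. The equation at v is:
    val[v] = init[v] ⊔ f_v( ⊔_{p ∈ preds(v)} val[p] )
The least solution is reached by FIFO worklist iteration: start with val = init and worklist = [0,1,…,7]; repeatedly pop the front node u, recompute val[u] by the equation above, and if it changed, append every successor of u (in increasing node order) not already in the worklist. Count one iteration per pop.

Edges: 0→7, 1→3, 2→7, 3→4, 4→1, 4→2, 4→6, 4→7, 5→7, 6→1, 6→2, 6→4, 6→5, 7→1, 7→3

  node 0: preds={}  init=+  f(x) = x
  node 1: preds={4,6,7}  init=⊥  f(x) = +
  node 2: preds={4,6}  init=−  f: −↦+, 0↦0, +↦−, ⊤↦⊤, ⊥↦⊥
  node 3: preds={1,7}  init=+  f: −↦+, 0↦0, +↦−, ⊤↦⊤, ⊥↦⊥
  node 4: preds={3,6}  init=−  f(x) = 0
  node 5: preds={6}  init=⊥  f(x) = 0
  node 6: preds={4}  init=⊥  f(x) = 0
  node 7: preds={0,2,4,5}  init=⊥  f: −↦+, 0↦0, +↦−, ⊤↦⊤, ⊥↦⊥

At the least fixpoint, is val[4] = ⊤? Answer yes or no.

Trace (13 dequeues):
  [1] u=0 | in ⊥ | out + | ==
  [2] u=1 | in − | out + | prev ⊥ | push {}
  [3] u=2 | in − | out ⊤ | prev − | push {}
  [4] u=3 | in + | out ⊤ | prev + | push {}
  [5] u=4 | in ⊤ | out ⊤ | prev − | push {1,2}
  [6] u=5 | in ⊥ | out 0 | prev ⊥ | push {}
  [7] u=6 | in ⊤ | out 0 | prev ⊥ | push {4,5}
  [8] u=7 | in ⊤ | out ⊤ | prev ⊥ | push {3}
  [9] u=1 | in ⊤ | out + | ==
  [10] u=2 | in ⊤ | out ⊤ | ==
  [11] u=4 | in ⊤ | out ⊤ | ==
  [12] u=5 | in 0 | out 0 | ==
  [13] u=3 | in ⊤ | out ⊤ | ==

Converged values:
  [0] +
  [1] +
  [2] ⊤
  [3] ⊤
  [4] ⊤
  [5] 0
  [6] 0
  [7] ⊤

yes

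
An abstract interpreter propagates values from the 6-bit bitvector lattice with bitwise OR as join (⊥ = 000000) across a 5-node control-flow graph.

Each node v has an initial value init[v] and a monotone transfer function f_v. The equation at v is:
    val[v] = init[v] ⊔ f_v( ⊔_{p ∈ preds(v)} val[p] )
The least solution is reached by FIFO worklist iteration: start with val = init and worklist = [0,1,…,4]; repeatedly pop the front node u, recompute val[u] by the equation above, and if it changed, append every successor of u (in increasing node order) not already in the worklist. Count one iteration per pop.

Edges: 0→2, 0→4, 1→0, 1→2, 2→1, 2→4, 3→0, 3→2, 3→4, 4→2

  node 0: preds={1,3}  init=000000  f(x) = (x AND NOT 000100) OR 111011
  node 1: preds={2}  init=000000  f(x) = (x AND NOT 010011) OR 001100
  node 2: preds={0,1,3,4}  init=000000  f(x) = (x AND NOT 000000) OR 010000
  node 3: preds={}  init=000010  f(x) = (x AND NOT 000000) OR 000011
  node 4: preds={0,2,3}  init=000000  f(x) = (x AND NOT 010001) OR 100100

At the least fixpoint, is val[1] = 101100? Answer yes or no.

Iteration log — 9 steps:
  step 1. node 0  ⊔preds=000010  new=111011  old=000000  +wl: 
  step 2. node 1  ⊔preds=000000  new=001100  old=000000  +wl: 0
  step 3. node 2  ⊔preds=111111  new=111111  old=000000  +wl: 1
  step 4. node 3  ⊔preds=000000  new=000011  old=000010  +wl: 2
  step 5. node 4  ⊔preds=111111  new=101110  old=000000  +wl: 
  step 6. node 0  ⊔preds=001111  new=111011  stable
  step 7. node 1  ⊔preds=111111  new=101100  old=001100  +wl: 0
  step 8. node 2  ⊔preds=111111  new=111111  stable
  step 9. node 0  ⊔preds=101111  new=111011  stable

Least fixpoint reached:
  node 0: 111011
  node 1: 101100
  node 2: 111111
  node 3: 000011
  node 4: 101110

yes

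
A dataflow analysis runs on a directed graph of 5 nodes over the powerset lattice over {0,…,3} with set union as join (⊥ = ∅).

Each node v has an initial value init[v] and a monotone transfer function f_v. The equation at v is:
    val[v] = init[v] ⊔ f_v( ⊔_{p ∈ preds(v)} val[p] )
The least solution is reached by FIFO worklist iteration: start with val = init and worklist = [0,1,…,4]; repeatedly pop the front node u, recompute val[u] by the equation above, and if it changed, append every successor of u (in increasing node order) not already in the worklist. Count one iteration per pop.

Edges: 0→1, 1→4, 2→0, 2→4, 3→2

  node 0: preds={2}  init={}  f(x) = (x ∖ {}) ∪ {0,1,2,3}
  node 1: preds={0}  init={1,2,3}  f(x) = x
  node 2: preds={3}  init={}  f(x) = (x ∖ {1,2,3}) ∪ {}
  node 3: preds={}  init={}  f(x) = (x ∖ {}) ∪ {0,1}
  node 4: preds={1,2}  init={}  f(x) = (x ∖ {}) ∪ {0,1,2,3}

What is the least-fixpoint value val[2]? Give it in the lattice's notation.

{0}

Iteration log — 8 steps:
  step 1. node 0  ⊔preds={}  new={0,1,2,3}  old={}  +wl: 
  step 2. node 1  ⊔preds={0,1,2,3}  new={0,1,2,3}  old={1,2,3}  +wl: 
  step 3. node 2  ⊔preds={}  new={}  stable
  step 4. node 3  ⊔preds={}  new={0,1}  old={}  +wl: 2
  step 5. node 4  ⊔preds={0,1,2,3}  new={0,1,2,3}  old={}  +wl: 
  step 6. node 2  ⊔preds={0,1}  new={0}  old={}  +wl: 0,4
  step 7. node 0  ⊔preds={0}  new={0,1,2,3}  stable
  step 8. node 4  ⊔preds={0,1,2,3}  new={0,1,2,3}  stable

Least fixpoint reached:
  node 0: {0,1,2,3}
  node 1: {0,1,2,3}
  node 2: {0}
  node 3: {0,1}
  node 4: {0,1,2,3}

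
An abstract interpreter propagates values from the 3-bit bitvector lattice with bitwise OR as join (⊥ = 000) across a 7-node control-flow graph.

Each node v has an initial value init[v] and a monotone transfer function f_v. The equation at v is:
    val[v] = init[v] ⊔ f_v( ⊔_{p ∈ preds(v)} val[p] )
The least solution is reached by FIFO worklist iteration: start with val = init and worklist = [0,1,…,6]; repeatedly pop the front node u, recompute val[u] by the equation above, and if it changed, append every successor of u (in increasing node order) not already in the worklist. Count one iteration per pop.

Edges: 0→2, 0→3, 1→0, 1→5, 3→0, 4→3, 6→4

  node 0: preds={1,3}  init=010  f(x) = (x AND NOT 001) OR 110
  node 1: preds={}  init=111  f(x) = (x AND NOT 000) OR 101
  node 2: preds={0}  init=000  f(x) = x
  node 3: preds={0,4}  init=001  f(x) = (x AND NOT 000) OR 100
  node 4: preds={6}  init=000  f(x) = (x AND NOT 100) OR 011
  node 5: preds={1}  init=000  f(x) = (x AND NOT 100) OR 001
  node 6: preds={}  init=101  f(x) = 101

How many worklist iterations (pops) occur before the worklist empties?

Trace (9 dequeues):
  [1] u=0 | in 111 | out 110 | prev 010 | push {}
  [2] u=1 | in 000 | out 111 | ==
  [3] u=2 | in 110 | out 110 | prev 000 | push {}
  [4] u=3 | in 110 | out 111 | prev 001 | push {0}
  [5] u=4 | in 101 | out 011 | prev 000 | push {3}
  [6] u=5 | in 111 | out 011 | prev 000 | push {}
  [7] u=6 | in 000 | out 101 | ==
  [8] u=0 | in 111 | out 110 | ==
  [9] u=3 | in 111 | out 111 | ==

Converged values:
  [0] 110
  [1] 111
  [2] 110
  [3] 111
  [4] 011
  [5] 011
  [6] 101

9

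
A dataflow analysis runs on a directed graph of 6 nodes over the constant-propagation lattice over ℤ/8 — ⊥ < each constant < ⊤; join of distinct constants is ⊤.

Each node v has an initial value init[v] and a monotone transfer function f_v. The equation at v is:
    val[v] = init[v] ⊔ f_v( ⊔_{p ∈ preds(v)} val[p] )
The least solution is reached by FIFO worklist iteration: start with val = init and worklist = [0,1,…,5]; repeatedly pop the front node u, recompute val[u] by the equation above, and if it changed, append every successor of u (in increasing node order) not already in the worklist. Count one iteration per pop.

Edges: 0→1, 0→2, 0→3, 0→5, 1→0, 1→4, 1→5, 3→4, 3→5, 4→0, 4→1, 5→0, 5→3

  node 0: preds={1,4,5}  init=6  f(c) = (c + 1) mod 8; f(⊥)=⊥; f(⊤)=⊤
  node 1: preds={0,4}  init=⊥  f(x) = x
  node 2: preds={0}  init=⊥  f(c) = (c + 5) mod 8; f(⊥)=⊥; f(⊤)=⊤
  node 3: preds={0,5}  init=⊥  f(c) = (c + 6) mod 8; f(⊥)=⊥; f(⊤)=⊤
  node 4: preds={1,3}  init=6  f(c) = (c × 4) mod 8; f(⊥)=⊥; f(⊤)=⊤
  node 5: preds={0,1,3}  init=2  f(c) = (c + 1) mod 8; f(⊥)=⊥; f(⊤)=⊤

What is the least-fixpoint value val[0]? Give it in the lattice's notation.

⊤

Worklist (9 pops):
  #1 pop 0: in=⊤ → ⊤ (was 6); enqueue []
  #2 pop 1: in=⊤ → ⊤ (was ⊥); enqueue [0]
  #3 pop 2: in=⊤ → ⊤ (was ⊥); enqueue []
  #4 pop 3: in=⊤ → ⊤ (was ⊥); enqueue []
  #5 pop 4: in=⊤ → ⊤ (was 6); enqueue [1]
  #6 pop 5: in=⊤ → ⊤ (was 2); enqueue [3]
  #7 pop 0: in=⊤ → ⊤ (no change)
  #8 pop 1: in=⊤ → ⊤ (no change)
  #9 pop 3: in=⊤ → ⊤ (no change)

Fixpoint:
  val[0] = ⊤
  val[1] = ⊤
  val[2] = ⊤
  val[3] = ⊤
  val[4] = ⊤
  val[5] = ⊤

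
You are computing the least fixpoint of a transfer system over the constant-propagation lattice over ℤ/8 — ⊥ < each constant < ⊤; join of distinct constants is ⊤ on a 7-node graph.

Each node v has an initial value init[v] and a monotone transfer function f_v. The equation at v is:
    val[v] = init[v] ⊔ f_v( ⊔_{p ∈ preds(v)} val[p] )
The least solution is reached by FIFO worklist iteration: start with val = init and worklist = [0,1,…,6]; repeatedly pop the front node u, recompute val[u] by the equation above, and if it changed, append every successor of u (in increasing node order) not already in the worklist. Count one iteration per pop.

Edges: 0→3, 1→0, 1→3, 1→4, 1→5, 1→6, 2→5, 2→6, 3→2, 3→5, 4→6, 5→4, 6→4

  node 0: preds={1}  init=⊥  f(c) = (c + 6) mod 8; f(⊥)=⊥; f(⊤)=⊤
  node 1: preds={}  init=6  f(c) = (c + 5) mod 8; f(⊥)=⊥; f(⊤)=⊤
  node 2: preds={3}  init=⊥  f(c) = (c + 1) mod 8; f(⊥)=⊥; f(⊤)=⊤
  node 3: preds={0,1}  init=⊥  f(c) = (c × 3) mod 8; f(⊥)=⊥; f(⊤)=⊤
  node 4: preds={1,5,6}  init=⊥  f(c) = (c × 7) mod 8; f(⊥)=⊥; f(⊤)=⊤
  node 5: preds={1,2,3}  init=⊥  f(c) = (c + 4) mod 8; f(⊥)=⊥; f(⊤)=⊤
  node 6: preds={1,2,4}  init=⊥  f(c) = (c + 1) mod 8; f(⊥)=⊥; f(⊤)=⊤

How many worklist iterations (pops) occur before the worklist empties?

Trace (11 dequeues):
  [1] u=0 | in 6 | out 4 | prev ⊥ | push {}
  [2] u=1 | in ⊥ | out 6 | ==
  [3] u=2 | in ⊥ | out ⊥ | ==
  [4] u=3 | in ⊤ | out ⊤ | prev ⊥ | push {2}
  [5] u=4 | in 6 | out 2 | prev ⊥ | push {}
  [6] u=5 | in ⊤ | out ⊤ | prev ⊥ | push {4}
  [7] u=6 | in ⊤ | out ⊤ | prev ⊥ | push {}
  [8] u=2 | in ⊤ | out ⊤ | prev ⊥ | push {5,6}
  [9] u=4 | in ⊤ | out ⊤ | prev 2 | push {}
  [10] u=5 | in ⊤ | out ⊤ | ==
  [11] u=6 | in ⊤ | out ⊤ | ==

Converged values:
  [0] 4
  [1] 6
  [2] ⊤
  [3] ⊤
  [4] ⊤
  [5] ⊤
  [6] ⊤

11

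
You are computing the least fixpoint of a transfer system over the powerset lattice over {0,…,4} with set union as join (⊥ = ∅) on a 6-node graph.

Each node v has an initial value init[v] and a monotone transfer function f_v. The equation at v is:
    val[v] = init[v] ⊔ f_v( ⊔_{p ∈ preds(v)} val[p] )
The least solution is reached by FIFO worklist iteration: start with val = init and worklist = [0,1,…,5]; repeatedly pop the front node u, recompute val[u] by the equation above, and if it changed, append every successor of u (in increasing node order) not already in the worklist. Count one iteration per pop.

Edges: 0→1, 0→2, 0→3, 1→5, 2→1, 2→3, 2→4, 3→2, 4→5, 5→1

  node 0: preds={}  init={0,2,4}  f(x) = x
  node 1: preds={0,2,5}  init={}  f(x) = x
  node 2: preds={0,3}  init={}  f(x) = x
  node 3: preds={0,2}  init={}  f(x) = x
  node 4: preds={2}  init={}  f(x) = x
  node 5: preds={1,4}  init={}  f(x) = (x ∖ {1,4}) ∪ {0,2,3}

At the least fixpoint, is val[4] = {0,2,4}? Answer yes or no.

Trace (9 dequeues):
  [1] u=0 | in {} | out {0,2,4} | ==
  [2] u=1 | in {0,2,4} | out {0,2,4} | prev {} | push {}
  [3] u=2 | in {0,2,4} | out {0,2,4} | prev {} | push {1}
  [4] u=3 | in {0,2,4} | out {0,2,4} | prev {} | push {2}
  [5] u=4 | in {0,2,4} | out {0,2,4} | prev {} | push {}
  [6] u=5 | in {0,2,4} | out {0,2,3} | prev {} | push {}
  [7] u=1 | in {0,2,3,4} | out {0,2,3,4} | prev {0,2,4} | push {5}
  [8] u=2 | in {0,2,4} | out {0,2,4} | ==
  [9] u=5 | in {0,2,3,4} | out {0,2,3} | ==

Converged values:
  [0] {0,2,4}
  [1] {0,2,3,4}
  [2] {0,2,4}
  [3] {0,2,4}
  [4] {0,2,4}
  [5] {0,2,3}

yes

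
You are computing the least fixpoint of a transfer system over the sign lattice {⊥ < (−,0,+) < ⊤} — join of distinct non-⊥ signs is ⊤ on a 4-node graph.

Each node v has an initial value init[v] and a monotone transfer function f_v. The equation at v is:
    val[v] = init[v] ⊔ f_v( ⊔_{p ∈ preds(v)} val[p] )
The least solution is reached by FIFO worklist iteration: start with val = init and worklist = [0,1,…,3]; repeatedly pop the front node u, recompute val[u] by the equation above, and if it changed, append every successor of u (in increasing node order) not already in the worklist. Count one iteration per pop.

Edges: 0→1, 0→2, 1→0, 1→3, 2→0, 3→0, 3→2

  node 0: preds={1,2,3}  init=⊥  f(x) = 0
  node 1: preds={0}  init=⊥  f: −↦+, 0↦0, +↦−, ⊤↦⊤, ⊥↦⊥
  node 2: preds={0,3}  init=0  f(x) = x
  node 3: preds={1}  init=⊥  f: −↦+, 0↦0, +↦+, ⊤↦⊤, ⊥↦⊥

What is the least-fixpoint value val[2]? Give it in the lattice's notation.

Worklist (6 pops):
  #1 pop 0: in=0 → 0 (was ⊥); enqueue []
  #2 pop 1: in=0 → 0 (was ⊥); enqueue [0]
  #3 pop 2: in=0 → 0 (no change)
  #4 pop 3: in=0 → 0 (was ⊥); enqueue [2]
  #5 pop 0: in=0 → 0 (no change)
  #6 pop 2: in=0 → 0 (no change)

Fixpoint:
  val[0] = 0
  val[1] = 0
  val[2] = 0
  val[3] = 0

0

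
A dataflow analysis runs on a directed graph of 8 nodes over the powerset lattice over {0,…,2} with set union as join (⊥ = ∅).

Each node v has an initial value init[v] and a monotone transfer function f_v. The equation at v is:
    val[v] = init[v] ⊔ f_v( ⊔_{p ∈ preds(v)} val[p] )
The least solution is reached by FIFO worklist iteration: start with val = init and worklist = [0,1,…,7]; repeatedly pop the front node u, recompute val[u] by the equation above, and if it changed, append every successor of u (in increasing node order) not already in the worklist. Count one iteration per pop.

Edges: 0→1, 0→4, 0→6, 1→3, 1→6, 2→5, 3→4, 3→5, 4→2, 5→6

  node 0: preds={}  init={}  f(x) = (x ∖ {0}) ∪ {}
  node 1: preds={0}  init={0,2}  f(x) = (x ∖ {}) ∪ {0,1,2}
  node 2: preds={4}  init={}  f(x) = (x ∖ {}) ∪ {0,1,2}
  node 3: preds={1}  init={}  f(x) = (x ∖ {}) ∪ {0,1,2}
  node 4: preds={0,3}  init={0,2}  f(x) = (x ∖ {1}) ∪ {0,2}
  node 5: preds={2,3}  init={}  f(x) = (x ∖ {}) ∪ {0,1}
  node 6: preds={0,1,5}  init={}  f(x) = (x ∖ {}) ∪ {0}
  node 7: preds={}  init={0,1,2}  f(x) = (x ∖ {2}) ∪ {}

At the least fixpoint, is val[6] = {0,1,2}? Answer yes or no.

Iteration log — 8 steps:
  step 1. node 0  ⊔preds={}  new={}  stable
  step 2. node 1  ⊔preds={}  new={0,1,2}  old={0,2}  +wl: 
  step 3. node 2  ⊔preds={0,2}  new={0,1,2}  old={}  +wl: 
  step 4. node 3  ⊔preds={0,1,2}  new={0,1,2}  old={}  +wl: 
  step 5. node 4  ⊔preds={0,1,2}  new={0,2}  stable
  step 6. node 5  ⊔preds={0,1,2}  new={0,1,2}  old={}  +wl: 
  step 7. node 6  ⊔preds={0,1,2}  new={0,1,2}  old={}  +wl: 
  step 8. node 7  ⊔preds={}  new={0,1,2}  stable

Least fixpoint reached:
  node 0: {}
  node 1: {0,1,2}
  node 2: {0,1,2}
  node 3: {0,1,2}
  node 4: {0,2}
  node 5: {0,1,2}
  node 6: {0,1,2}
  node 7: {0,1,2}

yes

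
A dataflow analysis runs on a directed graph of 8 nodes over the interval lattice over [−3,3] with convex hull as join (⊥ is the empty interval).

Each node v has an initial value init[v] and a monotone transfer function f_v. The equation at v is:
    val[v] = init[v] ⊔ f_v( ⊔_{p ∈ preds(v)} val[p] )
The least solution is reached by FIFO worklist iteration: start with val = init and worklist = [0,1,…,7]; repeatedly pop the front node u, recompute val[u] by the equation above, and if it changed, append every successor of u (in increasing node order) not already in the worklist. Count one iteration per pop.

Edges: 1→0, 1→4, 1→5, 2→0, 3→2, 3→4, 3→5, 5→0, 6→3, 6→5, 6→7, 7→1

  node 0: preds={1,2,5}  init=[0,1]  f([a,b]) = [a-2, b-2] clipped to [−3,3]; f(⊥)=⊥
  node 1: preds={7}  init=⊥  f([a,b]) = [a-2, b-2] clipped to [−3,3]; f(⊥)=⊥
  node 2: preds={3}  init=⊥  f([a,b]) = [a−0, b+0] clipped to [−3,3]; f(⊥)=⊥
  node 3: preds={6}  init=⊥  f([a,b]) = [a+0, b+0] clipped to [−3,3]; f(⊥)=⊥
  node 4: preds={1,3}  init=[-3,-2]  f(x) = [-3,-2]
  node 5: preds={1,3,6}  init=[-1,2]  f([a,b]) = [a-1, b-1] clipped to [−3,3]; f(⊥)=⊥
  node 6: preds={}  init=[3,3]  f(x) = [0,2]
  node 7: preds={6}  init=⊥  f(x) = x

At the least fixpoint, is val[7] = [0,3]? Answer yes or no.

yes

Worklist (17 pops):
  #1 pop 0: in=[-1,2] → [-3,1] (was [0,1]); enqueue []
  #2 pop 1: in=⊥ → ⊥ (no change)
  #3 pop 2: in=⊥ → ⊥ (no change)
  #4 pop 3: in=[3,3] → [3,3] (was ⊥); enqueue [2]
  #5 pop 4: in=[3,3] → [-3,-2] (no change)
  #6 pop 5: in=[3,3] → [-1,2] (no change)
  #7 pop 6: in=⊥ → [0,3] (was [3,3]); enqueue [3,5]
  #8 pop 7: in=[0,3] → [0,3] (was ⊥); enqueue [1]
  #9 pop 2: in=[3,3] → [3,3] (was ⊥); enqueue [0]
  #10 pop 3: in=[0,3] → [0,3] (was [3,3]); enqueue [2,4]
  #11 pop 5: in=[0,3] → [-1,2] (no change)
  #12 pop 1: in=[0,3] → [-2,1] (was ⊥); enqueue [5]
  #13 pop 0: in=[-2,3] → [-3,1] (no change)
  #14 pop 2: in=[0,3] → [0,3] (was [3,3]); enqueue [0]
  #15 pop 4: in=[-2,3] → [-3,-2] (no change)
  #16 pop 5: in=[-2,3] → [-3,2] (was [-1,2]); enqueue []
  #17 pop 0: in=[-3,3] → [-3,1] (no change)

Fixpoint:
  val[0] = [-3,1]
  val[1] = [-2,1]
  val[2] = [0,3]
  val[3] = [0,3]
  val[4] = [-3,-2]
  val[5] = [-3,2]
  val[6] = [0,3]
  val[7] = [0,3]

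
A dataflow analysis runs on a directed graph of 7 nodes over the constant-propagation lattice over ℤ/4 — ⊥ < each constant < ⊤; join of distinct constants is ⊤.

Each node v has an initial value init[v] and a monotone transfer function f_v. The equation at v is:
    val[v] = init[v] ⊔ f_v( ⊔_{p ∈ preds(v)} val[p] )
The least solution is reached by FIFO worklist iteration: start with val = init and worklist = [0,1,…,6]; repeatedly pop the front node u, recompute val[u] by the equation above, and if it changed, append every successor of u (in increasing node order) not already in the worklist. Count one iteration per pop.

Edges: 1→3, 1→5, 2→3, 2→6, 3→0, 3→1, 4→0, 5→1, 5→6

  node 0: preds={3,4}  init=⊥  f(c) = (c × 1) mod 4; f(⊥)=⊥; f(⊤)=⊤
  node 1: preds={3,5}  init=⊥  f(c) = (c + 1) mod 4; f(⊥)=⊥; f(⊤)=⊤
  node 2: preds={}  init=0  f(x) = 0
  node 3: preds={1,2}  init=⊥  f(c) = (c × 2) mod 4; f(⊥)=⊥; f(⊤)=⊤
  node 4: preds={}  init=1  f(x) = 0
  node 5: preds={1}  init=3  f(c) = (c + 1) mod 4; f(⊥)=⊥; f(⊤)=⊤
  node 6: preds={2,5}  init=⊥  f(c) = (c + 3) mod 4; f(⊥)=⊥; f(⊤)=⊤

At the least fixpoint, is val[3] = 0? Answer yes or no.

no

Iteration log — 13 steps:
  step 1. node 0  ⊔preds=1  new=1  old=⊥  +wl: 
  step 2. node 1  ⊔preds=3  new=0  old=⊥  +wl: 
  step 3. node 2  ⊔preds=⊥  new=0  stable
  step 4. node 3  ⊔preds=0  new=0  old=⊥  +wl: 0,1
  step 5. node 4  ⊔preds=⊥  new=⊤  old=1  +wl: 
  step 6. node 5  ⊔preds=0  new=⊤  old=3  +wl: 
  step 7. node 6  ⊔preds=⊤  new=⊤  old=⊥  +wl: 
  step 8. node 0  ⊔preds=⊤  new=⊤  old=1  +wl: 
  step 9. node 1  ⊔preds=⊤  new=⊤  old=0  +wl: 3,5
  step 10. node 3  ⊔preds=⊤  new=⊤  old=0  +wl: 0,1
  step 11. node 5  ⊔preds=⊤  new=⊤  stable
  step 12. node 0  ⊔preds=⊤  new=⊤  stable
  step 13. node 1  ⊔preds=⊤  new=⊤  stable

Least fixpoint reached:
  node 0: ⊤
  node 1: ⊤
  node 2: 0
  node 3: ⊤
  node 4: ⊤
  node 5: ⊤
  node 6: ⊤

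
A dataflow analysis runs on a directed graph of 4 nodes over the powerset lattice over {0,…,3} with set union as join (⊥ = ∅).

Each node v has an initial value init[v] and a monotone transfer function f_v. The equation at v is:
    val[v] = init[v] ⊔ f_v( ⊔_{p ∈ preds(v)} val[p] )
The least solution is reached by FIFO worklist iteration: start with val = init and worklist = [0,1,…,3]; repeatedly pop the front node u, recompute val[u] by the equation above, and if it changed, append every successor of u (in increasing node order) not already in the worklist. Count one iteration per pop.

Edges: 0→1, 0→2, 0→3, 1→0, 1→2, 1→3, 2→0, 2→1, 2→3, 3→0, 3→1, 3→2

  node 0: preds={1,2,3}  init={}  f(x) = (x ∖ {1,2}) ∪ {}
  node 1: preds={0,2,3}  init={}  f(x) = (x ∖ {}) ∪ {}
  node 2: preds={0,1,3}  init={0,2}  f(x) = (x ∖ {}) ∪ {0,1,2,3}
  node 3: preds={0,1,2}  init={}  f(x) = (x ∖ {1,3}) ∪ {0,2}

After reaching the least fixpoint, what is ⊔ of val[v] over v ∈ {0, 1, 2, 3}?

Worklist (9 pops):
  #1 pop 0: in={0,2} → {0} (was {}); enqueue []
  #2 pop 1: in={0,2} → {0,2} (was {}); enqueue [0]
  #3 pop 2: in={0,2} → {0,1,2,3} (was {0,2}); enqueue [1]
  #4 pop 3: in={0,1,2,3} → {0,2} (was {}); enqueue [2]
  #5 pop 0: in={0,1,2,3} → {0,3} (was {0}); enqueue [3]
  #6 pop 1: in={0,1,2,3} → {0,1,2,3} (was {0,2}); enqueue [0]
  #7 pop 2: in={0,1,2,3} → {0,1,2,3} (no change)
  #8 pop 3: in={0,1,2,3} → {0,2} (no change)
  #9 pop 0: in={0,1,2,3} → {0,3} (no change)

Fixpoint:
  val[0] = {0,3}
  val[1] = {0,1,2,3}
  val[2] = {0,1,2,3}
  val[3] = {0,2}

{0,1,2,3}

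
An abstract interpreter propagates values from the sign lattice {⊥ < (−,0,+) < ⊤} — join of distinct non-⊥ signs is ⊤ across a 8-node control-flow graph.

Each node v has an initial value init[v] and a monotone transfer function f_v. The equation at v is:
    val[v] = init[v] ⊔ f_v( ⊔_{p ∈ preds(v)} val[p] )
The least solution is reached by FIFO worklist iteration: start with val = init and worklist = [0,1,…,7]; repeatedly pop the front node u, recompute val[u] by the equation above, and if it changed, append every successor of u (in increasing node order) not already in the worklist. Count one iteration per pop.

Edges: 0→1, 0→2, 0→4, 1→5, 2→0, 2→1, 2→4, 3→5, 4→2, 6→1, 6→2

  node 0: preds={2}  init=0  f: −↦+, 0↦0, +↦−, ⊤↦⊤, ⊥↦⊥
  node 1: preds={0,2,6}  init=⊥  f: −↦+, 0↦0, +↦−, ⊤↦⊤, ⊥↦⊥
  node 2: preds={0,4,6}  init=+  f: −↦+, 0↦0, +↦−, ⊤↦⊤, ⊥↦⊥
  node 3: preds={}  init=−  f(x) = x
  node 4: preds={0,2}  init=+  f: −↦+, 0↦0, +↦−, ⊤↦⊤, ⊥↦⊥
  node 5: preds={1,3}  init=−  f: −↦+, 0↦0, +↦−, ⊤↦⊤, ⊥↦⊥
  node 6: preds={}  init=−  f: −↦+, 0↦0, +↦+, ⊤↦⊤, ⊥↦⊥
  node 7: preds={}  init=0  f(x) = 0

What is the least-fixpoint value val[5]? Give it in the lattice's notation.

Iteration log — 11 steps:
  step 1. node 0  ⊔preds=+  new=⊤  old=0  +wl: 
  step 2. node 1  ⊔preds=⊤  new=⊤  old=⊥  +wl: 
  step 3. node 2  ⊔preds=⊤  new=⊤  old=+  +wl: 0,1
  step 4. node 3  ⊔preds=⊥  new=−  stable
  step 5. node 4  ⊔preds=⊤  new=⊤  old=+  +wl: 2
  step 6. node 5  ⊔preds=⊤  new=⊤  old=−  +wl: 
  step 7. node 6  ⊔preds=⊥  new=−  stable
  step 8. node 7  ⊔preds=⊥  new=0  stable
  step 9. node 0  ⊔preds=⊤  new=⊤  stable
  step 10. node 1  ⊔preds=⊤  new=⊤  stable
  step 11. node 2  ⊔preds=⊤  new=⊤  stable

Least fixpoint reached:
  node 0: ⊤
  node 1: ⊤
  node 2: ⊤
  node 3: −
  node 4: ⊤
  node 5: ⊤
  node 6: −
  node 7: 0

⊤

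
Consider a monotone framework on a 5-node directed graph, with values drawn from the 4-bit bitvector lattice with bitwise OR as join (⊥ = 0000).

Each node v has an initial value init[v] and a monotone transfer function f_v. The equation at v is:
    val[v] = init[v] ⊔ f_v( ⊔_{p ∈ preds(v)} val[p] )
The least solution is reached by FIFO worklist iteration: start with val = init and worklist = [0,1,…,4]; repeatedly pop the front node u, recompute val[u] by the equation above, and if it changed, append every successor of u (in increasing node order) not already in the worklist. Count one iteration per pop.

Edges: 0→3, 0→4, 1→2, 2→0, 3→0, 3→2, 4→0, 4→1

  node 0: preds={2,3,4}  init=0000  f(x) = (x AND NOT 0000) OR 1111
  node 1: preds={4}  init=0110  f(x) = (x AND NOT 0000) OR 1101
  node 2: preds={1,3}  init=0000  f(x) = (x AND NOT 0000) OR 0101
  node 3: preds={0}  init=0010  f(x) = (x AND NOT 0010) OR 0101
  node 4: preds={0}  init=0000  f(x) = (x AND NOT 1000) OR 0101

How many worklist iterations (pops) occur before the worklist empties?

8

Trace (8 dequeues):
  [1] u=0 | in 0010 | out 1111 | prev 0000 | push {}
  [2] u=1 | in 0000 | out 1111 | prev 0110 | push {}
  [3] u=2 | in 1111 | out 1111 | prev 0000 | push {0}
  [4] u=3 | in 1111 | out 1111 | prev 0010 | push {2}
  [5] u=4 | in 1111 | out 0111 | prev 0000 | push {1}
  [6] u=0 | in 1111 | out 1111 | ==
  [7] u=2 | in 1111 | out 1111 | ==
  [8] u=1 | in 0111 | out 1111 | ==

Converged values:
  [0] 1111
  [1] 1111
  [2] 1111
  [3] 1111
  [4] 0111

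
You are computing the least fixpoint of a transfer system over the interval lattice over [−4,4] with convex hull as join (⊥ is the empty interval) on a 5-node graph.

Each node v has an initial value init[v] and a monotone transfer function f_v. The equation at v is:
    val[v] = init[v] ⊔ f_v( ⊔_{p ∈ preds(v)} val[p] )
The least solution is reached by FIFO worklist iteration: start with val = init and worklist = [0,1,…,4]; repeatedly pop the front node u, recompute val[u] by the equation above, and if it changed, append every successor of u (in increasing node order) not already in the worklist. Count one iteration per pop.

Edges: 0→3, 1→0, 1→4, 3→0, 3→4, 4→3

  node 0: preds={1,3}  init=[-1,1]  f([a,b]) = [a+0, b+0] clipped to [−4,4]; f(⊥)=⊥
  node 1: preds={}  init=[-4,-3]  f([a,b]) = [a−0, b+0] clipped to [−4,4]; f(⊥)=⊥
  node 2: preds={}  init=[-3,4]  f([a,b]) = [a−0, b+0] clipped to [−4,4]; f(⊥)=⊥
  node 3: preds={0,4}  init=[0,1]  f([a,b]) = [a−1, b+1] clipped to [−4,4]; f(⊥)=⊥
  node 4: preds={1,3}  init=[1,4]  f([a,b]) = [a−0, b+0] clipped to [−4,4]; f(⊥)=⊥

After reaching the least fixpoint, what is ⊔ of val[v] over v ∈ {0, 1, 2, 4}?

Trace (7 dequeues):
  [1] u=0 | in [-4,1] | out [-4,1] | prev [-1,1] | push {}
  [2] u=1 | in ⊥ | out [-4,-3] | ==
  [3] u=2 | in ⊥ | out [-3,4] | ==
  [4] u=3 | in [-4,4] | out [-4,4] | prev [0,1] | push {0}
  [5] u=4 | in [-4,4] | out [-4,4] | prev [1,4] | push {3}
  [6] u=0 | in [-4,4] | out [-4,4] | prev [-4,1] | push {}
  [7] u=3 | in [-4,4] | out [-4,4] | ==

Converged values:
  [0] [-4,4]
  [1] [-4,-3]
  [2] [-3,4]
  [3] [-4,4]
  [4] [-4,4]

[-4,4]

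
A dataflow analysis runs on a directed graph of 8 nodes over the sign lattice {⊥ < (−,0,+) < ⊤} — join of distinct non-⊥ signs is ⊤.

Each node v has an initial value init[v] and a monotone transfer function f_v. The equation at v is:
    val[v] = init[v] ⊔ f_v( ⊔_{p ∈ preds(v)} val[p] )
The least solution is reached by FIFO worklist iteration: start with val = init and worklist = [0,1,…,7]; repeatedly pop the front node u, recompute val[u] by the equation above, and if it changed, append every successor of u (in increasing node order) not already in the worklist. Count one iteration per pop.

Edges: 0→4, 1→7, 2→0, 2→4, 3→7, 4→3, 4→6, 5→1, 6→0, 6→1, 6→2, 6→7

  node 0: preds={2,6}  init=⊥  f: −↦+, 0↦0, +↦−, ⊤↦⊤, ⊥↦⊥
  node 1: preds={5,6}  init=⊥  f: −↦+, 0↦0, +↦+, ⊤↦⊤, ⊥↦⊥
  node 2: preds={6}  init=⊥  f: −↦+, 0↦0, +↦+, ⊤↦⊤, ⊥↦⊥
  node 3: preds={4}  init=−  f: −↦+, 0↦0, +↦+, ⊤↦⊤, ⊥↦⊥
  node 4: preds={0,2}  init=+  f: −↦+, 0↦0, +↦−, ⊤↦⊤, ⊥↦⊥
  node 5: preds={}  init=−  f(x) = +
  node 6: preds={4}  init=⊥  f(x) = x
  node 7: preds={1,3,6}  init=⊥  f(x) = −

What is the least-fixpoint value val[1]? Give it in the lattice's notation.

Worklist (22 pops):
  #1 pop 0: in=⊥ → ⊥ (no change)
  #2 pop 1: in=− → + (was ⊥); enqueue []
  #3 pop 2: in=⊥ → ⊥ (no change)
  #4 pop 3: in=+ → ⊤ (was −); enqueue []
  #5 pop 4: in=⊥ → + (no change)
  #6 pop 5: in=⊥ → ⊤ (was −); enqueue [1]
  #7 pop 6: in=+ → + (was ⊥); enqueue [0,2]
  #8 pop 7: in=⊤ → − (was ⊥); enqueue []
  #9 pop 1: in=⊤ → ⊤ (was +); enqueue [7]
  #10 pop 0: in=+ → − (was ⊥); enqueue [4]
  #11 pop 2: in=+ → + (was ⊥); enqueue [0]
  #12 pop 7: in=⊤ → − (no change)
  #13 pop 4: in=⊤ → ⊤ (was +); enqueue [3,6]
  #14 pop 0: in=+ → − (no change)
  #15 pop 3: in=⊤ → ⊤ (no change)
  #16 pop 6: in=⊤ → ⊤ (was +); enqueue [0,1,2,7]
  #17 pop 0: in=⊤ → ⊤ (was −); enqueue [4]
  #18 pop 1: in=⊤ → ⊤ (no change)
  #19 pop 2: in=⊤ → ⊤ (was +); enqueue [0]
  #20 pop 7: in=⊤ → − (no change)
  #21 pop 4: in=⊤ → ⊤ (no change)
  #22 pop 0: in=⊤ → ⊤ (no change)

Fixpoint:
  val[0] = ⊤
  val[1] = ⊤
  val[2] = ⊤
  val[3] = ⊤
  val[4] = ⊤
  val[5] = ⊤
  val[6] = ⊤
  val[7] = −

⊤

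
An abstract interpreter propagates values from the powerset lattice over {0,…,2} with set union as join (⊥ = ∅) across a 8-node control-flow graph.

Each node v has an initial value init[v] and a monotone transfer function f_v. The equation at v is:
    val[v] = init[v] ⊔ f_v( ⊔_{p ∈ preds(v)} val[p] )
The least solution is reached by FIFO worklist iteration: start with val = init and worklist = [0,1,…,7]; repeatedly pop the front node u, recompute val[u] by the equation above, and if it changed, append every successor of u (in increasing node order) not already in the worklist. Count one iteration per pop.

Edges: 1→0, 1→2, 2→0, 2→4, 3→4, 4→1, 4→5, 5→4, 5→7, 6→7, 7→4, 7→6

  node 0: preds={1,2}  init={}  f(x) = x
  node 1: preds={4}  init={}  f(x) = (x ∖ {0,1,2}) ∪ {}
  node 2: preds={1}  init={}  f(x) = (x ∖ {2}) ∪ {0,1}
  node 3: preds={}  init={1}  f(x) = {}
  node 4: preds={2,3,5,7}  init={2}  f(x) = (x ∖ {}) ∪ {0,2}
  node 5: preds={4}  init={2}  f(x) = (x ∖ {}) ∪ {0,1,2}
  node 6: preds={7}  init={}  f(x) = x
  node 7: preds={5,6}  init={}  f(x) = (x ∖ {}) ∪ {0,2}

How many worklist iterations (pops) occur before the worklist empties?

13

Trace (13 dequeues):
  [1] u=0 | in {} | out {} | ==
  [2] u=1 | in {2} | out {} | ==
  [3] u=2 | in {} | out {0,1} | prev {} | push {0}
  [4] u=3 | in {} | out {1} | ==
  [5] u=4 | in {0,1,2} | out {0,1,2} | prev {2} | push {1}
  [6] u=5 | in {0,1,2} | out {0,1,2} | prev {2} | push {4}
  [7] u=6 | in {} | out {} | ==
  [8] u=7 | in {0,1,2} | out {0,1,2} | prev {} | push {6}
  [9] u=0 | in {0,1} | out {0,1} | prev {} | push {}
  [10] u=1 | in {0,1,2} | out {} | ==
  [11] u=4 | in {0,1,2} | out {0,1,2} | ==
  [12] u=6 | in {0,1,2} | out {0,1,2} | prev {} | push {7}
  [13] u=7 | in {0,1,2} | out {0,1,2} | ==

Converged values:
  [0] {0,1}
  [1] {}
  [2] {0,1}
  [3] {1}
  [4] {0,1,2}
  [5] {0,1,2}
  [6] {0,1,2}
  [7] {0,1,2}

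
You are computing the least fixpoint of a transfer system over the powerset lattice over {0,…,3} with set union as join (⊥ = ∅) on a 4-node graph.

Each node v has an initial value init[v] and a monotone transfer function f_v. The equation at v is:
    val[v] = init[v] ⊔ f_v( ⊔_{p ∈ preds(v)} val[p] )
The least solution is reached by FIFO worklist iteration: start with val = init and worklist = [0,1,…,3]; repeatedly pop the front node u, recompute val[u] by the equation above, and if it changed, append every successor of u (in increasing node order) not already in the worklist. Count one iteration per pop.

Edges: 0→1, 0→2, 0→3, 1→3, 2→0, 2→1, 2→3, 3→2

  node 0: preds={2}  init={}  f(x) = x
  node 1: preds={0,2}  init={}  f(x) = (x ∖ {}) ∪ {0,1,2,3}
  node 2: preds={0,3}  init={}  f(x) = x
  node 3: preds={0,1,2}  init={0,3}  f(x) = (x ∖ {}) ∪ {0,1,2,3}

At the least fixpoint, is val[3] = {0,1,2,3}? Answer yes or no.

yes

Trace (12 dequeues):
  [1] u=0 | in {} | out {} | ==
  [2] u=1 | in {} | out {0,1,2,3} | prev {} | push {}
  [3] u=2 | in {0,3} | out {0,3} | prev {} | push {0,1}
  [4] u=3 | in {0,1,2,3} | out {0,1,2,3} | prev {0,3} | push {2}
  [5] u=0 | in {0,3} | out {0,3} | prev {} | push {3}
  [6] u=1 | in {0,3} | out {0,1,2,3} | ==
  [7] u=2 | in {0,1,2,3} | out {0,1,2,3} | prev {0,3} | push {0,1}
  [8] u=3 | in {0,1,2,3} | out {0,1,2,3} | ==
  [9] u=0 | in {0,1,2,3} | out {0,1,2,3} | prev {0,3} | push {2,3}
  [10] u=1 | in {0,1,2,3} | out {0,1,2,3} | ==
  [11] u=2 | in {0,1,2,3} | out {0,1,2,3} | ==
  [12] u=3 | in {0,1,2,3} | out {0,1,2,3} | ==

Converged values:
  [0] {0,1,2,3}
  [1] {0,1,2,3}
  [2] {0,1,2,3}
  [3] {0,1,2,3}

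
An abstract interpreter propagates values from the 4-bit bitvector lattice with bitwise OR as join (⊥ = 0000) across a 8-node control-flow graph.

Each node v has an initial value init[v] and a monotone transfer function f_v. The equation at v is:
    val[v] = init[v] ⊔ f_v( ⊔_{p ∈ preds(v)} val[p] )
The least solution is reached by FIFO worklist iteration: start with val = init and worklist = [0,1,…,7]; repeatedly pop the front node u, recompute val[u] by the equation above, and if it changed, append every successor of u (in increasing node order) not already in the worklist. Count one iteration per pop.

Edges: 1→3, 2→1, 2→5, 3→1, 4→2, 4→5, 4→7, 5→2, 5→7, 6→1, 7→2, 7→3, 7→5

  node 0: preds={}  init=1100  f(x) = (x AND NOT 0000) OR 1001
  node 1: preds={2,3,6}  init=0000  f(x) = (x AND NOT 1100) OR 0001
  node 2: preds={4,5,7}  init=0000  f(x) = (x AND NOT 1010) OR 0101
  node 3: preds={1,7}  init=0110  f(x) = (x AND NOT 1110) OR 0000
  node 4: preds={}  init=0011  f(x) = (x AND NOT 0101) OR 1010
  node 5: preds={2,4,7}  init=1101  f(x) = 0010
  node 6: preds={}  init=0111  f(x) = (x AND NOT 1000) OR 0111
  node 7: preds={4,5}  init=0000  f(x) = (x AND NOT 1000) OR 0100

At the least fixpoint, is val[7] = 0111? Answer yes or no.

yes

Iteration log — 12 steps:
  step 1. node 0  ⊔preds=0000  new=1101  old=1100  +wl: 
  step 2. node 1  ⊔preds=0111  new=0011  old=0000  +wl: 
  step 3. node 2  ⊔preds=1111  new=0101  old=0000  +wl: 1
  step 4. node 3  ⊔preds=0011  new=0111  old=0110  +wl: 
  step 5. node 4  ⊔preds=0000  new=1011  old=0011  +wl: 2
  step 6. node 5  ⊔preds=1111  new=1111  old=1101  +wl: 
  step 7. node 6  ⊔preds=0000  new=0111  stable
  step 8. node 7  ⊔preds=1111  new=0111  old=0000  +wl: 3,5
  step 9. node 1  ⊔preds=0111  new=0011  stable
  step 10. node 2  ⊔preds=1111  new=0101  stable
  step 11. node 3  ⊔preds=0111  new=0111  stable
  step 12. node 5  ⊔preds=1111  new=1111  stable

Least fixpoint reached:
  node 0: 1101
  node 1: 0011
  node 2: 0101
  node 3: 0111
  node 4: 1011
  node 5: 1111
  node 6: 0111
  node 7: 0111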